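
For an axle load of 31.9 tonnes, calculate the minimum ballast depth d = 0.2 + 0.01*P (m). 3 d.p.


d = 0.2 + 0.01 * 31.9
d = 0.2 + 0.319
d = 0.519 m

0.519


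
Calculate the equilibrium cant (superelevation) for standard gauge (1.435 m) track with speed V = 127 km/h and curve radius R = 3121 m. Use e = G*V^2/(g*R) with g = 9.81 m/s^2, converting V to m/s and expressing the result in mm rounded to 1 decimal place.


Convert speed: V = 127 / 3.6 = 35.2778 m/s
Apply formula: e = 1.435 * 35.2778^2 / (9.81 * 3121)
e = 1.435 * 1244.5216 / 30617.01
e = 0.05833 m = 58.3 mm

58.3


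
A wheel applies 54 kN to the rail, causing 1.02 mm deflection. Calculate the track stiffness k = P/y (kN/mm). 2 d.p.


Track stiffness k = P / y
k = 54 / 1.02
k = 52.94 kN/mm

52.94


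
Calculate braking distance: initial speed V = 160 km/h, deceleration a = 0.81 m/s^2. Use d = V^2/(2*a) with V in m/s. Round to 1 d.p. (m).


Convert speed: V = 160 / 3.6 = 44.4444 m/s
V^2 = 1975.3086
d = 1975.3086 / (2 * 0.81)
d = 1975.3086 / 1.62
d = 1219.3 m

1219.3


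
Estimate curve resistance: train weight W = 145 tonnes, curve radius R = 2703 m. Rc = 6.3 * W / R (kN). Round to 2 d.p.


Rc = 6.3 * W / R
Rc = 6.3 * 145 / 2703
Rc = 913.5 / 2703
Rc = 0.34 kN

0.34


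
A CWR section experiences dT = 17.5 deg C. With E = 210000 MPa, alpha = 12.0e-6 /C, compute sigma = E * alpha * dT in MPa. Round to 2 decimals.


sigma = E * alpha * dT
sigma = 210000 * 12.0e-6 * 17.5
sigma = 2.52 * 17.5
sigma = 44.10 MPa

44.10


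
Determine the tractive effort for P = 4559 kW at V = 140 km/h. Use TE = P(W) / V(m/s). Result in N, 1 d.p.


Convert: P = 4559 kW = 4559000 W
V = 140 / 3.6 = 38.8889 m/s
TE = 4559000 / 38.8889
TE = 117231.4 N

117231.4


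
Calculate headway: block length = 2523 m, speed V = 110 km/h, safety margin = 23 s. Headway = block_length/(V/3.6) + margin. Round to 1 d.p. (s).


V = 110 / 3.6 = 30.5556 m/s
Block traversal time = 2523 / 30.5556 = 82.5709 s
Headway = 82.5709 + 23
Headway = 105.6 s

105.6


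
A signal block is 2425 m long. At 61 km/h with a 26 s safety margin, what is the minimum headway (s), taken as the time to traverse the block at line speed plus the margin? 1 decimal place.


V = 61 / 3.6 = 16.9444 m/s
Block traversal time = 2425 / 16.9444 = 143.1148 s
Headway = 143.1148 + 26
Headway = 169.1 s

169.1


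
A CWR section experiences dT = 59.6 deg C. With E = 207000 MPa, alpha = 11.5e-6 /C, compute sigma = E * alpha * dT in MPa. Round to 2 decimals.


sigma = E * alpha * dT
sigma = 207000 * 11.5e-6 * 59.6
sigma = 2.3805 * 59.6
sigma = 141.88 MPa

141.88


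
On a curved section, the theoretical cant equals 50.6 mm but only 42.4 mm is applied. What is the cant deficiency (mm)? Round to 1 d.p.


Cant deficiency = equilibrium cant - actual cant
CD = 50.6 - 42.4
CD = 8.2 mm

8.2


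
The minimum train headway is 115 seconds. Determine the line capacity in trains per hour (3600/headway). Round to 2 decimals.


Capacity = 3600 / headway
Capacity = 3600 / 115
Capacity = 31.30 trains/hour

31.30


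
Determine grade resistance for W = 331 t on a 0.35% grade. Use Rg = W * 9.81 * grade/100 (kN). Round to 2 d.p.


Rg = W * 9.81 * grade / 100
Rg = 331 * 9.81 * 0.35 / 100
Rg = 3247.11 * 0.0035
Rg = 11.36 kN

11.36


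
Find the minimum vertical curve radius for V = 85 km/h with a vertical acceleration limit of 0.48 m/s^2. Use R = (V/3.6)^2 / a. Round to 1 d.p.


Convert speed: V = 85 / 3.6 = 23.6111 m/s
V^2 = 557.4846 m^2/s^2
R_v = 557.4846 / 0.48
R_v = 1161.4 m

1161.4


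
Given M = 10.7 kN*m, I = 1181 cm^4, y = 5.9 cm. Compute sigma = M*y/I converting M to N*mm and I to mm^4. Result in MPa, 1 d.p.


Convert units:
M = 10.7 kN*m = 10700000 N*mm
y = 5.9 cm = 59 mm
I = 1181 cm^4 = 11810000 mm^4
sigma = 10700000 * 59 / 11810000
sigma = 53.5 MPa

53.5


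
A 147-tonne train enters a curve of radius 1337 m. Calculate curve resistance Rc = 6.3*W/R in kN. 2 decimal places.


Rc = 6.3 * W / R
Rc = 6.3 * 147 / 1337
Rc = 926.1 / 1337
Rc = 0.69 kN

0.69


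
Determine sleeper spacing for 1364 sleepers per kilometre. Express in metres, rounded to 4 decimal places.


Spacing = 1000 m / number of sleepers
Spacing = 1000 / 1364
Spacing = 0.7331 m

0.7331


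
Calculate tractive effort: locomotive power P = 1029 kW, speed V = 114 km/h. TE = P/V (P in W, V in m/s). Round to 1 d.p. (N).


Convert: P = 1029 kW = 1029000 W
V = 114 / 3.6 = 31.6667 m/s
TE = 1029000 / 31.6667
TE = 32494.7 N

32494.7


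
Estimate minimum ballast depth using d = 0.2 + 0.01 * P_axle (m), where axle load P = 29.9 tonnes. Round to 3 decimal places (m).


d = 0.2 + 0.01 * 29.9
d = 0.2 + 0.299
d = 0.499 m

0.499


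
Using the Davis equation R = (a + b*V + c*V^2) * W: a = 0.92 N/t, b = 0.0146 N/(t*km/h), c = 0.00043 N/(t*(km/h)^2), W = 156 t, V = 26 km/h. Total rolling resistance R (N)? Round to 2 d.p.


b*V = 0.0146 * 26 = 0.3796
c*V^2 = 0.00043 * 676 = 0.29068
R_per_t = 0.92 + 0.3796 + 0.29068 = 1.59028 N/t
R_total = 1.59028 * 156 = 248.08 N

248.08


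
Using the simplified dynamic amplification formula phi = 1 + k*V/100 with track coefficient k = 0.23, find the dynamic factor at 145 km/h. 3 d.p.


phi = 1 + k * V / 100
phi = 1 + 0.23 * 145 / 100
phi = 1 + 0.3335
phi = 1.334

1.334


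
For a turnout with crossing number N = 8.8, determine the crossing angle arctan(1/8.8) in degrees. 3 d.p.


1/N = 1/8.8 = 0.113636
angle = arctan(0.113636) = 0.113151 rad
angle = 0.113151 * 180/pi = 6.483 degrees

6.483


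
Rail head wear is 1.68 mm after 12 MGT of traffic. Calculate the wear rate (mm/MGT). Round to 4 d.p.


Wear rate = total wear / cumulative tonnage
Rate = 1.68 / 12
Rate = 0.1400 mm/MGT

0.1400


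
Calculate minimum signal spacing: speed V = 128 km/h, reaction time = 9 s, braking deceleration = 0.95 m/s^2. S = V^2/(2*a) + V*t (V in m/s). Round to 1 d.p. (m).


V = 128 / 3.6 = 35.5556 m/s
Braking distance = 35.5556^2 / (2*0.95) = 665.3671 m
Sighting distance = 35.5556 * 9 = 320.0 m
S = 665.3671 + 320.0 = 985.4 m

985.4


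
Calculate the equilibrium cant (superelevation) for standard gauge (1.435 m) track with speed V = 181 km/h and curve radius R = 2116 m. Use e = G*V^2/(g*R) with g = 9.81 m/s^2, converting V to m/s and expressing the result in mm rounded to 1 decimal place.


Convert speed: V = 181 / 3.6 = 50.2778 m/s
Apply formula: e = 1.435 * 50.2778^2 / (9.81 * 2116)
e = 1.435 * 2527.8549 / 20757.96
e = 0.174751 m = 174.8 mm

174.8


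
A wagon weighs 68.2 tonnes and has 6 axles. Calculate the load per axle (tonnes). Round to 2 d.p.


Load per axle = total weight / number of axles
Load = 68.2 / 6
Load = 11.37 tonnes

11.37


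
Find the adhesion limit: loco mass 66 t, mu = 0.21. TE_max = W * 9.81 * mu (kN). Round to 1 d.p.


TE_max = W * g * mu
TE_max = 66 * 9.81 * 0.21
TE_max = 647.46 * 0.21
TE_max = 136.0 kN

136.0


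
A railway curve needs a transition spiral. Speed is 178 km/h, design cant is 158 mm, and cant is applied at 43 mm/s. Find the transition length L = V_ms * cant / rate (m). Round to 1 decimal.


Convert speed: V = 178 / 3.6 = 49.4444 m/s
L = 49.4444 * 158 / 43
L = 7812.2222 / 43
L = 181.7 m

181.7


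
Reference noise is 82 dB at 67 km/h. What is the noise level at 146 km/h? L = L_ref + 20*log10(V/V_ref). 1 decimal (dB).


V/V_ref = 146 / 67 = 2.179104
log10(2.179104) = 0.338278
20 * 0.338278 = 6.7656
L = 82 + 6.7656 = 88.8 dB

88.8


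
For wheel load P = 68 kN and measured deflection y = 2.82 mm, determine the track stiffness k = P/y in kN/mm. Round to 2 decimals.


Track stiffness k = P / y
k = 68 / 2.82
k = 24.11 kN/mm

24.11


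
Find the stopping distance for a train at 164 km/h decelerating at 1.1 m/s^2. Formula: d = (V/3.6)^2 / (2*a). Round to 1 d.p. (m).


Convert speed: V = 164 / 3.6 = 45.5556 m/s
V^2 = 2075.3086
d = 2075.3086 / (2 * 1.1)
d = 2075.3086 / 2.2
d = 943.3 m

943.3


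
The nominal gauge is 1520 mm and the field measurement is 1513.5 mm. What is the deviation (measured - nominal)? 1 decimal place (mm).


Deviation = measured - nominal
Deviation = 1513.5 - 1520
Deviation = -6.5 mm

-6.5


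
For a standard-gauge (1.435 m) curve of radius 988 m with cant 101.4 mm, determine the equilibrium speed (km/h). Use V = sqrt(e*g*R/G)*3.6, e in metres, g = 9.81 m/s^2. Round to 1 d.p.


Convert cant: e = 101.4 mm = 0.1014 m
V_ms = sqrt(0.1014 * 9.81 * 988 / 1.435)
V_ms = sqrt(684.876092) = 26.1701 m/s
V = 26.1701 * 3.6 = 94.2 km/h

94.2


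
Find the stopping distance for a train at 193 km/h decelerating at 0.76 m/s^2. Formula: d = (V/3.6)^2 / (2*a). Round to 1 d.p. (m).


Convert speed: V = 193 / 3.6 = 53.6111 m/s
V^2 = 2874.1512
d = 2874.1512 / (2 * 0.76)
d = 2874.1512 / 1.52
d = 1890.9 m

1890.9


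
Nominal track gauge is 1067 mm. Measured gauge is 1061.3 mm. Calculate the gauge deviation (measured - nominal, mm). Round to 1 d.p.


Deviation = measured - nominal
Deviation = 1061.3 - 1067
Deviation = -5.7 mm

-5.7


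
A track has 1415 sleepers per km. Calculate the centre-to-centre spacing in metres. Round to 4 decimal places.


Spacing = 1000 m / number of sleepers
Spacing = 1000 / 1415
Spacing = 0.7067 m

0.7067


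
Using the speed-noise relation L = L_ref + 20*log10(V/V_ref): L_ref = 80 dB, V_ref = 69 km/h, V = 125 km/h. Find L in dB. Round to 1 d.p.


V/V_ref = 125 / 69 = 1.811594
log10(1.811594) = 0.258061
20 * 0.258061 = 5.1612
L = 80 + 5.1612 = 85.2 dB

85.2


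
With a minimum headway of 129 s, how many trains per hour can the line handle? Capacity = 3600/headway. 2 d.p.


Capacity = 3600 / headway
Capacity = 3600 / 129
Capacity = 27.91 trains/hour

27.91


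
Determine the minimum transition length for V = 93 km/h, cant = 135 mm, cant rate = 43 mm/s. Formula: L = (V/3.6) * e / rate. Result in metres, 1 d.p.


Convert speed: V = 93 / 3.6 = 25.8333 m/s
L = 25.8333 * 135 / 43
L = 3487.5 / 43
L = 81.1 m

81.1


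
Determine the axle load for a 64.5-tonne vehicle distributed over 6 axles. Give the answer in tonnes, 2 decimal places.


Load per axle = total weight / number of axles
Load = 64.5 / 6
Load = 10.75 tonnes

10.75


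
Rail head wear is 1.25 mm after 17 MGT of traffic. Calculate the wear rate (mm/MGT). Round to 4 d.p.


Wear rate = total wear / cumulative tonnage
Rate = 1.25 / 17
Rate = 0.0735 mm/MGT

0.0735


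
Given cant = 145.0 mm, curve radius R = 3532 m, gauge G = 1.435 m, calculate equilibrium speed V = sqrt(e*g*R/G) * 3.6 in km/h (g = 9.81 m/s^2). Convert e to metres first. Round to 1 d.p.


Convert cant: e = 145.0 mm = 0.1450 m
V_ms = sqrt(0.1450 * 9.81 * 3532 / 1.435)
V_ms = sqrt(3501.110383) = 59.1702 m/s
V = 59.1702 * 3.6 = 213.0 km/h

213.0


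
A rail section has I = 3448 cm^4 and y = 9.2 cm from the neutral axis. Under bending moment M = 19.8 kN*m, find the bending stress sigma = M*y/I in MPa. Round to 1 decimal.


Convert units:
M = 19.8 kN*m = 19800000 N*mm
y = 9.2 cm = 92 mm
I = 3448 cm^4 = 34480000 mm^4
sigma = 19800000 * 92 / 34480000
sigma = 52.8 MPa

52.8


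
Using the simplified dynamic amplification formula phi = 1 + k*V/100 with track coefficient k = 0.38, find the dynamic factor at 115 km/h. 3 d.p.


phi = 1 + k * V / 100
phi = 1 + 0.38 * 115 / 100
phi = 1 + 0.437
phi = 1.437

1.437


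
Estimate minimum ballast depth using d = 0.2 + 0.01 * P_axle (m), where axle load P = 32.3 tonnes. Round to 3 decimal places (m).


d = 0.2 + 0.01 * 32.3
d = 0.2 + 0.323
d = 0.523 m

0.523


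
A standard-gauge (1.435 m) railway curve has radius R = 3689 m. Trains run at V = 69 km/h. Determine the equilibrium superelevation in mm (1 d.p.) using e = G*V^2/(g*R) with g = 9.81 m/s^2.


Convert speed: V = 69 / 3.6 = 19.1667 m/s
Apply formula: e = 1.435 * 19.1667^2 / (9.81 * 3689)
e = 1.435 * 367.3611 / 36189.09
e = 0.014567 m = 14.6 mm

14.6


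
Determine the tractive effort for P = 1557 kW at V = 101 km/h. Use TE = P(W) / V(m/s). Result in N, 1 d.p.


Convert: P = 1557 kW = 1557000 W
V = 101 / 3.6 = 28.0556 m/s
TE = 1557000 / 28.0556
TE = 55497.0 N

55497.0


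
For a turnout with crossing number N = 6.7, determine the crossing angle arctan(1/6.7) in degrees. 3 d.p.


1/N = 1/6.7 = 0.149254
angle = arctan(0.149254) = 0.14816 rad
angle = 0.14816 * 180/pi = 8.489 degrees

8.489


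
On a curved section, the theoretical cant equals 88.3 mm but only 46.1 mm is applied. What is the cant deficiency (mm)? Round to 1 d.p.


Cant deficiency = equilibrium cant - actual cant
CD = 88.3 - 46.1
CD = 42.2 mm

42.2


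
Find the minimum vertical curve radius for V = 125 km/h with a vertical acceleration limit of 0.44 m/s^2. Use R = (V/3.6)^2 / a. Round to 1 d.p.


Convert speed: V = 125 / 3.6 = 34.7222 m/s
V^2 = 1205.6327 m^2/s^2
R_v = 1205.6327 / 0.44
R_v = 2740.1 m

2740.1


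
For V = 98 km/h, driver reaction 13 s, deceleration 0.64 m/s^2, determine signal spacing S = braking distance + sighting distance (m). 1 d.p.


V = 98 / 3.6 = 27.2222 m/s
Braking distance = 27.2222^2 / (2*0.64) = 578.9448 m
Sighting distance = 27.2222 * 13 = 353.8889 m
S = 578.9448 + 353.8889 = 932.8 m

932.8


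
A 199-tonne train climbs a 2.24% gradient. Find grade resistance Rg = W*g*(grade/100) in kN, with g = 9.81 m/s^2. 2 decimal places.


Rg = W * 9.81 * grade / 100
Rg = 199 * 9.81 * 2.24 / 100
Rg = 1952.19 * 0.0224
Rg = 43.73 kN

43.73


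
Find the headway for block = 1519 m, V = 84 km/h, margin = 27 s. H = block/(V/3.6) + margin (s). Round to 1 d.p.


V = 84 / 3.6 = 23.3333 m/s
Block traversal time = 1519 / 23.3333 = 65.1 s
Headway = 65.1 + 27
Headway = 92.1 s

92.1


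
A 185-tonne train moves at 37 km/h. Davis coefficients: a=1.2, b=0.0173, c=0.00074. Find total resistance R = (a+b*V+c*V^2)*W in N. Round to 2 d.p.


b*V = 0.0173 * 37 = 0.6401
c*V^2 = 0.00074 * 1369 = 1.01306
R_per_t = 1.2 + 0.6401 + 1.01306 = 2.85316 N/t
R_total = 2.85316 * 185 = 527.83 N

527.83


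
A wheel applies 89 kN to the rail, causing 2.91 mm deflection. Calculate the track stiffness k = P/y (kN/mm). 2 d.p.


Track stiffness k = P / y
k = 89 / 2.91
k = 30.58 kN/mm

30.58


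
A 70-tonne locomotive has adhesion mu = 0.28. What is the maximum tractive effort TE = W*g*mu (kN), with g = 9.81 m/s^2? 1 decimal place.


TE_max = W * g * mu
TE_max = 70 * 9.81 * 0.28
TE_max = 686.7 * 0.28
TE_max = 192.3 kN

192.3


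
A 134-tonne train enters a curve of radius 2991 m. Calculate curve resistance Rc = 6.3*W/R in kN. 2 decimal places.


Rc = 6.3 * W / R
Rc = 6.3 * 134 / 2991
Rc = 844.2 / 2991
Rc = 0.28 kN

0.28


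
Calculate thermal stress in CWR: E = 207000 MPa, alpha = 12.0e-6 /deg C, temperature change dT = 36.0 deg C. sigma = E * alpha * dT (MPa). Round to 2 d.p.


sigma = E * alpha * dT
sigma = 207000 * 12.0e-6 * 36.0
sigma = 2.484 * 36.0
sigma = 89.42 MPa

89.42


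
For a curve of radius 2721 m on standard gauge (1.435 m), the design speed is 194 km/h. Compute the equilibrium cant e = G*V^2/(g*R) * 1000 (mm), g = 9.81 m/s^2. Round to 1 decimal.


Convert speed: V = 194 / 3.6 = 53.8889 m/s
Apply formula: e = 1.435 * 53.8889^2 / (9.81 * 2721)
e = 1.435 * 2904.0123 / 26693.01
e = 0.156118 m = 156.1 mm

156.1


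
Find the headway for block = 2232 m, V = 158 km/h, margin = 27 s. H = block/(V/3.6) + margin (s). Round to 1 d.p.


V = 158 / 3.6 = 43.8889 m/s
Block traversal time = 2232 / 43.8889 = 50.8557 s
Headway = 50.8557 + 27
Headway = 77.9 s

77.9


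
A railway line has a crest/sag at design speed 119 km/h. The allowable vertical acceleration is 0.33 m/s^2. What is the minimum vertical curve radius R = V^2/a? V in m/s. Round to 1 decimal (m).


Convert speed: V = 119 / 3.6 = 33.0556 m/s
V^2 = 1092.6698 m^2/s^2
R_v = 1092.6698 / 0.33
R_v = 3311.1 m

3311.1


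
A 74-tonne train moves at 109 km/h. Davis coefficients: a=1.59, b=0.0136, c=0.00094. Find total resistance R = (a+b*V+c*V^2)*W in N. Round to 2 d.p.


b*V = 0.0136 * 109 = 1.4824
c*V^2 = 0.00094 * 11881 = 11.16814
R_per_t = 1.59 + 1.4824 + 11.16814 = 14.24054 N/t
R_total = 14.24054 * 74 = 1053.80 N

1053.80


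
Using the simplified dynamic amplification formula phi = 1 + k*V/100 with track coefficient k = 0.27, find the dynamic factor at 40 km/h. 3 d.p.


phi = 1 + k * V / 100
phi = 1 + 0.27 * 40 / 100
phi = 1 + 0.108
phi = 1.108

1.108


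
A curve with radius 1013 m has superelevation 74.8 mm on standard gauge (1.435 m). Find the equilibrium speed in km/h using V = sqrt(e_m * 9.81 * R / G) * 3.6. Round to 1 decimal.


Convert cant: e = 74.8 mm = 0.0748 m
V_ms = sqrt(0.0748 * 9.81 * 1013 / 1.435)
V_ms = sqrt(517.998079) = 22.7596 m/s
V = 22.7596 * 3.6 = 81.9 km/h

81.9


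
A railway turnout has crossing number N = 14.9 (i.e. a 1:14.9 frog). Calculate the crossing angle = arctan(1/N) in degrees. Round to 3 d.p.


1/N = 1/14.9 = 0.067114
angle = arctan(0.067114) = 0.067014 rad
angle = 0.067014 * 180/pi = 3.840 degrees

3.840


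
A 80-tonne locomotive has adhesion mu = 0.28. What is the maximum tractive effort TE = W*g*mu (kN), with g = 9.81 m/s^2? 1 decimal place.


TE_max = W * g * mu
TE_max = 80 * 9.81 * 0.28
TE_max = 784.8 * 0.28
TE_max = 219.7 kN

219.7


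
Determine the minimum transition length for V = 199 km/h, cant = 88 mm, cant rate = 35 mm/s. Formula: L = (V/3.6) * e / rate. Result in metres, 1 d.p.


Convert speed: V = 199 / 3.6 = 55.2778 m/s
L = 55.2778 * 88 / 35
L = 4864.4444 / 35
L = 139.0 m

139.0


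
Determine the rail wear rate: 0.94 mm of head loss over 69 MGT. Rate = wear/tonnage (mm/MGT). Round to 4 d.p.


Wear rate = total wear / cumulative tonnage
Rate = 0.94 / 69
Rate = 0.0136 mm/MGT

0.0136


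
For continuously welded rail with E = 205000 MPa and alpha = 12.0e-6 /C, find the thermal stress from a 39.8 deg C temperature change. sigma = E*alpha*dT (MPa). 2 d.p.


sigma = E * alpha * dT
sigma = 205000 * 12.0e-6 * 39.8
sigma = 2.46 * 39.8
sigma = 97.91 MPa

97.91


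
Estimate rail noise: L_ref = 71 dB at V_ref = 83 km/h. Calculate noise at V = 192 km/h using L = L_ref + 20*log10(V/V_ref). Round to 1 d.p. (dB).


V/V_ref = 192 / 83 = 2.313253
log10(2.313253) = 0.364223
20 * 0.364223 = 7.2845
L = 71 + 7.2845 = 78.3 dB

78.3


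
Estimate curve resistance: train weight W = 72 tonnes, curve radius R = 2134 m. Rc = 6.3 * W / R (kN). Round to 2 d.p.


Rc = 6.3 * W / R
Rc = 6.3 * 72 / 2134
Rc = 453.6 / 2134
Rc = 0.21 kN

0.21


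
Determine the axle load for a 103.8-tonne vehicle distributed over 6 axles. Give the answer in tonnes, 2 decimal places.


Load per axle = total weight / number of axles
Load = 103.8 / 6
Load = 17.30 tonnes

17.30


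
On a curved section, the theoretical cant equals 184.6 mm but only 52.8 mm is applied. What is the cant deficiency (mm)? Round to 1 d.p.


Cant deficiency = equilibrium cant - actual cant
CD = 184.6 - 52.8
CD = 131.8 mm

131.8


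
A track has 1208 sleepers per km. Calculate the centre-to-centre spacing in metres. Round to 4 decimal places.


Spacing = 1000 m / number of sleepers
Spacing = 1000 / 1208
Spacing = 0.8278 m

0.8278


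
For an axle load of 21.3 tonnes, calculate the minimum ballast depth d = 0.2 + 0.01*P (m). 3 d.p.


d = 0.2 + 0.01 * 21.3
d = 0.2 + 0.213
d = 0.413 m

0.413


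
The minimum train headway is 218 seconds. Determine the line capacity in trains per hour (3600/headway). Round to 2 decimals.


Capacity = 3600 / headway
Capacity = 3600 / 218
Capacity = 16.51 trains/hour

16.51


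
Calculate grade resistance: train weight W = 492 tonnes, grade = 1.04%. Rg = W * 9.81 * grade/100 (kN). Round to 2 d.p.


Rg = W * 9.81 * grade / 100
Rg = 492 * 9.81 * 1.04 / 100
Rg = 4826.52 * 0.0104
Rg = 50.20 kN

50.20


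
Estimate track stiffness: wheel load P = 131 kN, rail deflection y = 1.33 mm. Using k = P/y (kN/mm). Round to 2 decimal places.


Track stiffness k = P / y
k = 131 / 1.33
k = 98.50 kN/mm

98.50


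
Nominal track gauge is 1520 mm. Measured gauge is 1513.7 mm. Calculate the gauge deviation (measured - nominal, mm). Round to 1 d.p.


Deviation = measured - nominal
Deviation = 1513.7 - 1520
Deviation = -6.3 mm

-6.3


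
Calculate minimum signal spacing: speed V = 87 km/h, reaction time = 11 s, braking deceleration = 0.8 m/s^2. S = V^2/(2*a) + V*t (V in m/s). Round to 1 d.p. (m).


V = 87 / 3.6 = 24.1667 m/s
Braking distance = 24.1667^2 / (2*0.8) = 365.0174 m
Sighting distance = 24.1667 * 11 = 265.8333 m
S = 365.0174 + 265.8333 = 630.9 m

630.9


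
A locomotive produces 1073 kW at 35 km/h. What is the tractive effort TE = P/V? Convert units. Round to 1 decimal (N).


Convert: P = 1073 kW = 1073000 W
V = 35 / 3.6 = 9.7222 m/s
TE = 1073000 / 9.7222
TE = 110365.7 N

110365.7


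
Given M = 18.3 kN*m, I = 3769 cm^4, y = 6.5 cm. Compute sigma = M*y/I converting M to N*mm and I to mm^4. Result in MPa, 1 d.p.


Convert units:
M = 18.3 kN*m = 18300000 N*mm
y = 6.5 cm = 65 mm
I = 3769 cm^4 = 37690000 mm^4
sigma = 18300000 * 65 / 37690000
sigma = 31.6 MPa

31.6


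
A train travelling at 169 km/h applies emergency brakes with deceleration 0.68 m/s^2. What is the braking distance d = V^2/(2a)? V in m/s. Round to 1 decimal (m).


Convert speed: V = 169 / 3.6 = 46.9444 m/s
V^2 = 2203.7809
d = 2203.7809 / (2 * 0.68)
d = 2203.7809 / 1.36
d = 1620.4 m

1620.4


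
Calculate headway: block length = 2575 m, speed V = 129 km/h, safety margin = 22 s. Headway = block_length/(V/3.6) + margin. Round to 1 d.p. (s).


V = 129 / 3.6 = 35.8333 m/s
Block traversal time = 2575 / 35.8333 = 71.8605 s
Headway = 71.8605 + 22
Headway = 93.9 s

93.9


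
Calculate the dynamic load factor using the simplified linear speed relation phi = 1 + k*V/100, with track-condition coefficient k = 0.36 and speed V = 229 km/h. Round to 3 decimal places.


phi = 1 + k * V / 100
phi = 1 + 0.36 * 229 / 100
phi = 1 + 0.8244
phi = 1.824

1.824


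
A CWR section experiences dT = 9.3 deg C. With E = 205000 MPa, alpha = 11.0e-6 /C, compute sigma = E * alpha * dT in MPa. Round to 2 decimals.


sigma = E * alpha * dT
sigma = 205000 * 11.0e-6 * 9.3
sigma = 2.255 * 9.3
sigma = 20.97 MPa

20.97


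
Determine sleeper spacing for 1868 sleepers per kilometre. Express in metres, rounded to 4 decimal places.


Spacing = 1000 m / number of sleepers
Spacing = 1000 / 1868
Spacing = 0.5353 m

0.5353


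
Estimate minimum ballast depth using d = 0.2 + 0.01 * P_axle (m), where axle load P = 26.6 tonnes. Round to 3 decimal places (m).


d = 0.2 + 0.01 * 26.6
d = 0.2 + 0.266
d = 0.466 m

0.466


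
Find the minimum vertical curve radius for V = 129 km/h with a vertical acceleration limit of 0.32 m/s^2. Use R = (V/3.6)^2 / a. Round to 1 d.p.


Convert speed: V = 129 / 3.6 = 35.8333 m/s
V^2 = 1284.0278 m^2/s^2
R_v = 1284.0278 / 0.32
R_v = 4012.6 m

4012.6


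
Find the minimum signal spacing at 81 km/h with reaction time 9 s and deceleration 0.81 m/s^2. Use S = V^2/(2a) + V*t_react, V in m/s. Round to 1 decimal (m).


V = 81 / 3.6 = 22.5 m/s
Braking distance = 22.5^2 / (2*0.81) = 312.5 m
Sighting distance = 22.5 * 9 = 202.5 m
S = 312.5 + 202.5 = 515.0 m

515.0


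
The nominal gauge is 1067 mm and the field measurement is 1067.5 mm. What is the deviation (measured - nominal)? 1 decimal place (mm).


Deviation = measured - nominal
Deviation = 1067.5 - 1067
Deviation = 0.5 mm

0.5


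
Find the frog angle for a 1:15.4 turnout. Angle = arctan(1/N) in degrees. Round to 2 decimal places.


1/N = 1/15.4 = 0.064935
angle = arctan(0.064935) = 0.064844 rad
angle = 0.064844 * 180/pi = 3.72 degrees

3.72


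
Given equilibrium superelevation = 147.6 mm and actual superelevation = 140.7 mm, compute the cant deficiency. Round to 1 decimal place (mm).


Cant deficiency = equilibrium cant - actual cant
CD = 147.6 - 140.7
CD = 6.9 mm

6.9


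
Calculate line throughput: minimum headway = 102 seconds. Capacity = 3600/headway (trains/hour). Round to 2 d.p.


Capacity = 3600 / headway
Capacity = 3600 / 102
Capacity = 35.29 trains/hour

35.29


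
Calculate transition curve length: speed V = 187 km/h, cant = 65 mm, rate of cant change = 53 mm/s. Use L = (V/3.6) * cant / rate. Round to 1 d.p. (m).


Convert speed: V = 187 / 3.6 = 51.9444 m/s
L = 51.9444 * 65 / 53
L = 3376.3889 / 53
L = 63.7 m

63.7


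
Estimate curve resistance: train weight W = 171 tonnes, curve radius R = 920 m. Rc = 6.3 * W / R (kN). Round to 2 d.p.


Rc = 6.3 * W / R
Rc = 6.3 * 171 / 920
Rc = 1077.3 / 920
Rc = 1.17 kN

1.17


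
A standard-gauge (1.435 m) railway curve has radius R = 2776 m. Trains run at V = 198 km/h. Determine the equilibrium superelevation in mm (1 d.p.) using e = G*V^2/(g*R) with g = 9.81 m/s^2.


Convert speed: V = 198 / 3.6 = 55.0 m/s
Apply formula: e = 1.435 * 55.0^2 / (9.81 * 2776)
e = 1.435 * 3025.0 / 27232.56
e = 0.1594 m = 159.4 mm

159.4


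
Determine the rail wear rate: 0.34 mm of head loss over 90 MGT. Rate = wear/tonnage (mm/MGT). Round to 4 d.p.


Wear rate = total wear / cumulative tonnage
Rate = 0.34 / 90
Rate = 0.0038 mm/MGT

0.0038


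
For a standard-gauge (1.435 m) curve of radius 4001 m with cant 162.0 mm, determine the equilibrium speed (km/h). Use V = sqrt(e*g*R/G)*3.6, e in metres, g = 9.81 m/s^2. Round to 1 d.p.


Convert cant: e = 162.0 mm = 0.1620 m
V_ms = sqrt(0.1620 * 9.81 * 4001 / 1.435)
V_ms = sqrt(4430.989003) = 66.5657 m/s
V = 66.5657 * 3.6 = 239.6 km/h

239.6


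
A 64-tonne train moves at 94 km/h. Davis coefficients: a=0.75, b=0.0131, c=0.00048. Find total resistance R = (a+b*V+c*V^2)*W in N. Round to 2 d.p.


b*V = 0.0131 * 94 = 1.2314
c*V^2 = 0.00048 * 8836 = 4.24128
R_per_t = 0.75 + 1.2314 + 4.24128 = 6.22268 N/t
R_total = 6.22268 * 64 = 398.25 N

398.25


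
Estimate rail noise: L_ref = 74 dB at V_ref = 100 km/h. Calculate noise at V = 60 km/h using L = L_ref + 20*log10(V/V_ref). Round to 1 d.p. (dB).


V/V_ref = 60 / 100 = 0.6
log10(0.6) = -0.221849
20 * -0.221849 = -4.437
L = 74 + -4.437 = 69.6 dB

69.6


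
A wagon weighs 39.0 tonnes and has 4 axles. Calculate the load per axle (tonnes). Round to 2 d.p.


Load per axle = total weight / number of axles
Load = 39.0 / 4
Load = 9.75 tonnes

9.75


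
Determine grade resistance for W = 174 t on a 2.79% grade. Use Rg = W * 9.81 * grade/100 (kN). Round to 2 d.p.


Rg = W * 9.81 * grade / 100
Rg = 174 * 9.81 * 2.79 / 100
Rg = 1706.94 * 0.0279
Rg = 47.62 kN

47.62


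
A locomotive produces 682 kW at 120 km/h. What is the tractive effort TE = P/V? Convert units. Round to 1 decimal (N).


Convert: P = 682 kW = 682000 W
V = 120 / 3.6 = 33.3333 m/s
TE = 682000 / 33.3333
TE = 20460.0 N

20460.0


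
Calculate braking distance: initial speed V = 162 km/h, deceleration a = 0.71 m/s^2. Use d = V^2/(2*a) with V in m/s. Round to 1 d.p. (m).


Convert speed: V = 162 / 3.6 = 45.0 m/s
V^2 = 2025.0
d = 2025.0 / (2 * 0.71)
d = 2025.0 / 1.42
d = 1426.1 m

1426.1


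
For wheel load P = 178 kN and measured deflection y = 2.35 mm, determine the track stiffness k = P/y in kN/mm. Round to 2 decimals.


Track stiffness k = P / y
k = 178 / 2.35
k = 75.74 kN/mm

75.74


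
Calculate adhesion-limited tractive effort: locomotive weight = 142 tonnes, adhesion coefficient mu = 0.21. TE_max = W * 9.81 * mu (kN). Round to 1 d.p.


TE_max = W * g * mu
TE_max = 142 * 9.81 * 0.21
TE_max = 1393.02 * 0.21
TE_max = 292.5 kN

292.5


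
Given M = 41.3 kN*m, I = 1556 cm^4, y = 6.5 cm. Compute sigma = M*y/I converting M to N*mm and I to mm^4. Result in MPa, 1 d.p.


Convert units:
M = 41.3 kN*m = 41300000 N*mm
y = 6.5 cm = 65 mm
I = 1556 cm^4 = 15560000 mm^4
sigma = 41300000 * 65 / 15560000
sigma = 172.5 MPa

172.5


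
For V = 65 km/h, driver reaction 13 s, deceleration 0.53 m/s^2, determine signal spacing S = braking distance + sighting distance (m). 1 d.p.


V = 65 / 3.6 = 18.0556 m/s
Braking distance = 18.0556^2 / (2*0.53) = 307.5501 m
Sighting distance = 18.0556 * 13 = 234.7222 m
S = 307.5501 + 234.7222 = 542.3 m

542.3


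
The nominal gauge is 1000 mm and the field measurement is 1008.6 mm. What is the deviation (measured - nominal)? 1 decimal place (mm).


Deviation = measured - nominal
Deviation = 1008.6 - 1000
Deviation = 8.6 mm

8.6


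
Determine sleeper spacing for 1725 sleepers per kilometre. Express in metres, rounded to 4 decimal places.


Spacing = 1000 m / number of sleepers
Spacing = 1000 / 1725
Spacing = 0.5797 m

0.5797


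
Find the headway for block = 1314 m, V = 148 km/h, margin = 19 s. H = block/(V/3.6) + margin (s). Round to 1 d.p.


V = 148 / 3.6 = 41.1111 m/s
Block traversal time = 1314 / 41.1111 = 31.9622 s
Headway = 31.9622 + 19
Headway = 51.0 s

51.0


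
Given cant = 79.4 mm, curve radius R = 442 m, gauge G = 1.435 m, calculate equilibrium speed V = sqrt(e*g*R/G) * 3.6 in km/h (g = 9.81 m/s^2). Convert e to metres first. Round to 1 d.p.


Convert cant: e = 79.4 mm = 0.0794 m
V_ms = sqrt(0.0794 * 9.81 * 442 / 1.435)
V_ms = sqrt(239.916368) = 15.4892 m/s
V = 15.4892 * 3.6 = 55.8 km/h

55.8


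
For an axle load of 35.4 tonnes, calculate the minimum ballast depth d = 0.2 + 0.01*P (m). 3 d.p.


d = 0.2 + 0.01 * 35.4
d = 0.2 + 0.354
d = 0.554 m

0.554


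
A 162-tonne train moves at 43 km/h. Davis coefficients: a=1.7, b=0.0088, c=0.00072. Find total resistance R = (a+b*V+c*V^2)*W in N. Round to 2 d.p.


b*V = 0.0088 * 43 = 0.3784
c*V^2 = 0.00072 * 1849 = 1.33128
R_per_t = 1.7 + 0.3784 + 1.33128 = 3.40968 N/t
R_total = 3.40968 * 162 = 552.37 N

552.37


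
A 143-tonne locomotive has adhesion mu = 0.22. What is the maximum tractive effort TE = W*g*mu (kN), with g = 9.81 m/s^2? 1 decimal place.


TE_max = W * g * mu
TE_max = 143 * 9.81 * 0.22
TE_max = 1402.83 * 0.22
TE_max = 308.6 kN

308.6


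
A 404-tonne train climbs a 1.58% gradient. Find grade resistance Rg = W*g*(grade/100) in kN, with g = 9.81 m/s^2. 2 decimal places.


Rg = W * 9.81 * grade / 100
Rg = 404 * 9.81 * 1.58 / 100
Rg = 3963.24 * 0.0158
Rg = 62.62 kN

62.62


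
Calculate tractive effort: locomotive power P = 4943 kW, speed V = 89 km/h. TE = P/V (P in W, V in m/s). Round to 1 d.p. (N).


Convert: P = 4943 kW = 4943000 W
V = 89 / 3.6 = 24.7222 m/s
TE = 4943000 / 24.7222
TE = 199941.6 N

199941.6


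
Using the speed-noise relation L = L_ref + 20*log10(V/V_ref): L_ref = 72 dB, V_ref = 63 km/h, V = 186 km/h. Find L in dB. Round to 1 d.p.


V/V_ref = 186 / 63 = 2.952381
log10(2.952381) = 0.470172
20 * 0.470172 = 9.4034
L = 72 + 9.4034 = 81.4 dB

81.4


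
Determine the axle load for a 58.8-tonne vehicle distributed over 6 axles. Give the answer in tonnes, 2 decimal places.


Load per axle = total weight / number of axles
Load = 58.8 / 6
Load = 9.80 tonnes

9.80


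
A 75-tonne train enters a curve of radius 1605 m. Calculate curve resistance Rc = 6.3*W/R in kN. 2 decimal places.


Rc = 6.3 * W / R
Rc = 6.3 * 75 / 1605
Rc = 472.5 / 1605
Rc = 0.29 kN

0.29


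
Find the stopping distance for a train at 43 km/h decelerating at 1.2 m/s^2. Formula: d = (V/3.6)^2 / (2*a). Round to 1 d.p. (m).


Convert speed: V = 43 / 3.6 = 11.9444 m/s
V^2 = 142.6698
d = 142.6698 / (2 * 1.2)
d = 142.6698 / 2.4
d = 59.4 m

59.4


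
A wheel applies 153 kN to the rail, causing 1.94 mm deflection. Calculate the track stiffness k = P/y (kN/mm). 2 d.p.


Track stiffness k = P / y
k = 153 / 1.94
k = 78.87 kN/mm

78.87


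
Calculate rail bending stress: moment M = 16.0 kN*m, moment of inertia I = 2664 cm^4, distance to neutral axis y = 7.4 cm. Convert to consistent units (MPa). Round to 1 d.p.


Convert units:
M = 16.0 kN*m = 16000000 N*mm
y = 7.4 cm = 74 mm
I = 2664 cm^4 = 26640000 mm^4
sigma = 16000000 * 74 / 26640000
sigma = 44.4 MPa

44.4


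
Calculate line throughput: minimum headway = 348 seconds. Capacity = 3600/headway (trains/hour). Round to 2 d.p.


Capacity = 3600 / headway
Capacity = 3600 / 348
Capacity = 10.34 trains/hour

10.34


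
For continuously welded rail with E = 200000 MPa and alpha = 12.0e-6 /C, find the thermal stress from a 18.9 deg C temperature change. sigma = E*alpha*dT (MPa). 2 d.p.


sigma = E * alpha * dT
sigma = 200000 * 12.0e-6 * 18.9
sigma = 2.4 * 18.9
sigma = 45.36 MPa

45.36


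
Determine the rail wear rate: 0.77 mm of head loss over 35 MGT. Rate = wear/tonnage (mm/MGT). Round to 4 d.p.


Wear rate = total wear / cumulative tonnage
Rate = 0.77 / 35
Rate = 0.0220 mm/MGT

0.0220


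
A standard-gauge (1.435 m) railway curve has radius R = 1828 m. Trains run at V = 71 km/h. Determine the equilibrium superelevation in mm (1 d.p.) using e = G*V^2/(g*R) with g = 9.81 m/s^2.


Convert speed: V = 71 / 3.6 = 19.7222 m/s
Apply formula: e = 1.435 * 19.7222^2 / (9.81 * 1828)
e = 1.435 * 388.966 / 17932.68
e = 0.031126 m = 31.1 mm

31.1


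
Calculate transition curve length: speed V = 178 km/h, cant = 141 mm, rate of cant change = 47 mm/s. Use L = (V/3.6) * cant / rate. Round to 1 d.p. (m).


Convert speed: V = 178 / 3.6 = 49.4444 m/s
L = 49.4444 * 141 / 47
L = 6971.6667 / 47
L = 148.3 m

148.3


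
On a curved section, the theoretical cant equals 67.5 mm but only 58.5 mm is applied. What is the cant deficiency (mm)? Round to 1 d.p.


Cant deficiency = equilibrium cant - actual cant
CD = 67.5 - 58.5
CD = 9.0 mm

9.0


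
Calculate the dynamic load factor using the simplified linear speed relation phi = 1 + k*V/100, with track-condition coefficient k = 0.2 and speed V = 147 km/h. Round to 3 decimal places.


phi = 1 + k * V / 100
phi = 1 + 0.2 * 147 / 100
phi = 1 + 0.294
phi = 1.294

1.294


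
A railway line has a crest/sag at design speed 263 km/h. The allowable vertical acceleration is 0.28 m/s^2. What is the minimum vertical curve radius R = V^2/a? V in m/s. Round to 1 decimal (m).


Convert speed: V = 263 / 3.6 = 73.0556 m/s
V^2 = 5337.1142 m^2/s^2
R_v = 5337.1142 / 0.28
R_v = 19061.1 m

19061.1


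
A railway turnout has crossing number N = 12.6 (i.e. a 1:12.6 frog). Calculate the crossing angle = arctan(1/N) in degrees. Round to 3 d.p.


1/N = 1/12.6 = 0.079365
angle = arctan(0.079365) = 0.079199 rad
angle = 0.079199 * 180/pi = 4.538 degrees

4.538


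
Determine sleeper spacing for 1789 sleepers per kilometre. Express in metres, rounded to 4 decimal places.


Spacing = 1000 m / number of sleepers
Spacing = 1000 / 1789
Spacing = 0.5590 m

0.5590


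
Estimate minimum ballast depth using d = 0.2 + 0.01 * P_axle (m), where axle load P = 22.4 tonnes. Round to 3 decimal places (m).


d = 0.2 + 0.01 * 22.4
d = 0.2 + 0.224
d = 0.424 m

0.424


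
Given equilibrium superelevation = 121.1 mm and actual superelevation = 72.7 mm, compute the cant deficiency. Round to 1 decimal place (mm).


Cant deficiency = equilibrium cant - actual cant
CD = 121.1 - 72.7
CD = 48.4 mm

48.4


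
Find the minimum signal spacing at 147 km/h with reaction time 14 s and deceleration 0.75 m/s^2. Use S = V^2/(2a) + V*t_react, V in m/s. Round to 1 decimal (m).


V = 147 / 3.6 = 40.8333 m/s
Braking distance = 40.8333^2 / (2*0.75) = 1111.5741 m
Sighting distance = 40.8333 * 14 = 571.6667 m
S = 1111.5741 + 571.6667 = 1683.2 m

1683.2


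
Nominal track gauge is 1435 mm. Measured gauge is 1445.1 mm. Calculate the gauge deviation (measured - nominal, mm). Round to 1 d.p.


Deviation = measured - nominal
Deviation = 1445.1 - 1435
Deviation = 10.1 mm

10.1


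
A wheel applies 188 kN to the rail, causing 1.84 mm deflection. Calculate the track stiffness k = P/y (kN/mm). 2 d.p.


Track stiffness k = P / y
k = 188 / 1.84
k = 102.17 kN/mm

102.17


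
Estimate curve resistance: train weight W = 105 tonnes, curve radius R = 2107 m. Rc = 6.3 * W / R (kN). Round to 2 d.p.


Rc = 6.3 * W / R
Rc = 6.3 * 105 / 2107
Rc = 661.5 / 2107
Rc = 0.31 kN

0.31


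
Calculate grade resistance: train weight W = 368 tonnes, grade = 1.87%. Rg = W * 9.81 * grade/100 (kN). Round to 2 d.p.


Rg = W * 9.81 * grade / 100
Rg = 368 * 9.81 * 1.87 / 100
Rg = 3610.08 * 0.0187
Rg = 67.51 kN

67.51


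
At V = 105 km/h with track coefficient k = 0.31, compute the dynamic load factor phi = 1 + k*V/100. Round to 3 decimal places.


phi = 1 + k * V / 100
phi = 1 + 0.31 * 105 / 100
phi = 1 + 0.3255
phi = 1.326

1.326


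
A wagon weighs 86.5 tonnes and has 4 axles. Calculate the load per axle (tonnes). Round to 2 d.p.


Load per axle = total weight / number of axles
Load = 86.5 / 4
Load = 21.63 tonnes

21.63


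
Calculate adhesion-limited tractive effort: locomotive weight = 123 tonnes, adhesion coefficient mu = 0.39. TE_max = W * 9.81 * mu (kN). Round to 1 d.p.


TE_max = W * g * mu
TE_max = 123 * 9.81 * 0.39
TE_max = 1206.63 * 0.39
TE_max = 470.6 kN

470.6


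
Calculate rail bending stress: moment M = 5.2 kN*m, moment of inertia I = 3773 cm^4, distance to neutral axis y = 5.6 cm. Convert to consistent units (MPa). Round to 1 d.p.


Convert units:
M = 5.2 kN*m = 5200000 N*mm
y = 5.6 cm = 56 mm
I = 3773 cm^4 = 37730000 mm^4
sigma = 5200000 * 56 / 37730000
sigma = 7.7 MPa

7.7


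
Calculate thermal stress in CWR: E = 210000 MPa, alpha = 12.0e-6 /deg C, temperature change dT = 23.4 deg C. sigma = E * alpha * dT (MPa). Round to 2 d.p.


sigma = E * alpha * dT
sigma = 210000 * 12.0e-6 * 23.4
sigma = 2.52 * 23.4
sigma = 58.97 MPa

58.97


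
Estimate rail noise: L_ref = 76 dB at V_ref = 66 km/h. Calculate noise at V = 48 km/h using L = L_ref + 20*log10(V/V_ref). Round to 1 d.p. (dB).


V/V_ref = 48 / 66 = 0.727273
log10(0.727273) = -0.138303
20 * -0.138303 = -2.7661
L = 76 + -2.7661 = 73.2 dB

73.2


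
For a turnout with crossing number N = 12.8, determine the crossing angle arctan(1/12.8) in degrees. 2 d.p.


1/N = 1/12.8 = 0.078125
angle = arctan(0.078125) = 0.077967 rad
angle = 0.077967 * 180/pi = 4.47 degrees

4.47


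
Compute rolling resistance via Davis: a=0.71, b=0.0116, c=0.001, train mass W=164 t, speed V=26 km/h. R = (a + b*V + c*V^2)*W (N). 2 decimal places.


b*V = 0.0116 * 26 = 0.3016
c*V^2 = 0.001 * 676 = 0.676
R_per_t = 0.71 + 0.3016 + 0.676 = 1.6876 N/t
R_total = 1.6876 * 164 = 276.77 N

276.77


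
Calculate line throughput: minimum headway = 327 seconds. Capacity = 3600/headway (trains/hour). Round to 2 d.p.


Capacity = 3600 / headway
Capacity = 3600 / 327
Capacity = 11.01 trains/hour

11.01


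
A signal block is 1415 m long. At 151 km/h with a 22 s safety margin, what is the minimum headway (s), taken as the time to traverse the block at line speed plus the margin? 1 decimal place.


V = 151 / 3.6 = 41.9444 m/s
Block traversal time = 1415 / 41.9444 = 33.7351 s
Headway = 33.7351 + 22
Headway = 55.7 s

55.7


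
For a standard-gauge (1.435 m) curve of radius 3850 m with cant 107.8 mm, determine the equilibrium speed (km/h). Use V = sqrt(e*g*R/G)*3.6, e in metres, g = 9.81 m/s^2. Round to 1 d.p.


Convert cant: e = 107.8 mm = 0.1078 m
V_ms = sqrt(0.1078 * 9.81 * 3850 / 1.435)
V_ms = sqrt(2837.243415) = 53.2658 m/s
V = 53.2658 * 3.6 = 191.8 km/h

191.8


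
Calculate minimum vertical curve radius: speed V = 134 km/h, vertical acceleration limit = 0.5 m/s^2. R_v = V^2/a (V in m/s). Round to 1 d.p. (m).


Convert speed: V = 134 / 3.6 = 37.2222 m/s
V^2 = 1385.4938 m^2/s^2
R_v = 1385.4938 / 0.5
R_v = 2771.0 m

2771.0


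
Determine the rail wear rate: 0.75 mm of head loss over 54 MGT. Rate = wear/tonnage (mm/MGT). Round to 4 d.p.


Wear rate = total wear / cumulative tonnage
Rate = 0.75 / 54
Rate = 0.0139 mm/MGT

0.0139


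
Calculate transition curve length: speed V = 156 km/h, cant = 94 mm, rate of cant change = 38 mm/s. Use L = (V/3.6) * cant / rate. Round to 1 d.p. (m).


Convert speed: V = 156 / 3.6 = 43.3333 m/s
L = 43.3333 * 94 / 38
L = 4073.3333 / 38
L = 107.2 m

107.2
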